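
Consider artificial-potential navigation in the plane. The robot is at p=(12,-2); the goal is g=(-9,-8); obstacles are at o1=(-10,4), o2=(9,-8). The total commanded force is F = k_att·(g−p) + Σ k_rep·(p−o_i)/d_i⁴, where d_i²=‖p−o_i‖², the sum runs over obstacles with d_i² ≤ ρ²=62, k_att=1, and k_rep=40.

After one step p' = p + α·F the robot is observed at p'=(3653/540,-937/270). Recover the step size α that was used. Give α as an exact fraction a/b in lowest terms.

F_att = 1·(g−p) = 1·(-21,-6) = (-21.0000,-6.0000)
o1: d²=520 > ρ²=62 → inactive
o2: d²=45 ≤ ρ²=62; F_rep = 40·(3,6)/45² = (0.0593,0.1185)
F = F_att + ΣF_rep = (-20.9407,-5.8815)
Δp = p'−p = (-5.2352,-1.4704); α = Δx/Fx = (-2827/540) / (-2827/135) = 1/4
check: Δy/Fy = (-397/270) / (-794/135) = 1/4 ✓

α = 1/4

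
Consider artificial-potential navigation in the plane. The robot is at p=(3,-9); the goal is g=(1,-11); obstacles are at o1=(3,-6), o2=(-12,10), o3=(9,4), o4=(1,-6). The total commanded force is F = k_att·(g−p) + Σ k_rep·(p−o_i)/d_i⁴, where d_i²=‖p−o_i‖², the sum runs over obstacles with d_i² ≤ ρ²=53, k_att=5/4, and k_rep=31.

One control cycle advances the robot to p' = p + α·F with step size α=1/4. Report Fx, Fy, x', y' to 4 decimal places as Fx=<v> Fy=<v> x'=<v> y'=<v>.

F_att = 5/4·(g−p) = 5/4·(-2,-2) = (-2.5000,-2.5000)
o1: d²=9 ≤ ρ²=53; F_rep = 31·(0,-3)/9² = (0.0000,-1.1481)
o2: d²=586 > ρ²=53 → inactive
o3: d²=205 > ρ²=53 → inactive
o4: d²=13 ≤ ρ²=53; F_rep = 31·(2,-3)/13² = (0.3669,-0.5503)
F = F_att + ΣF_rep = (-2.1331,-4.1984)
p' = p + 1/4·F = (2.4667,-10.0496)

Fx=-2.1331 Fy=-4.1984 x'=2.4667 y'=-10.0496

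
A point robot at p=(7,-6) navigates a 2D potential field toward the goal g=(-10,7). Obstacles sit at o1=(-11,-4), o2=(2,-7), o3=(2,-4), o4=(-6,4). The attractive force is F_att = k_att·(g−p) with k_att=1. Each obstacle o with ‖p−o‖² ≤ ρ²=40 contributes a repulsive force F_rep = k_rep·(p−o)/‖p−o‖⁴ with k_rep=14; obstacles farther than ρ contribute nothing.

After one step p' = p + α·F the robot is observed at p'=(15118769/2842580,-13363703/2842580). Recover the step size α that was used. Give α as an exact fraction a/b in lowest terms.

α = 1/10

F_att = 1·(g−p) = 1·(-17,13) = (-17.0000,13.0000)
o1: d²=328 > ρ²=40 → inactive
o2: d²=26 ≤ ρ²=40; F_rep = 14·(5,1)/26² = (0.1036,0.0207)
o3: d²=29 ≤ ρ²=40; F_rep = 14·(5,-2)/29² = (0.0832,-0.0333)
o4: d²=269 > ρ²=40 → inactive
F = F_att + ΣF_rep = (-16.8132,12.9874)
Δp = p'−p = (-1.6813,1.2987); α = Δx/Fx = (-4779291/2842580) / (-4779291/284258) = 1/10
check: Δy/Fy = (3691777/2842580) / (3691777/284258) = 1/10 ✓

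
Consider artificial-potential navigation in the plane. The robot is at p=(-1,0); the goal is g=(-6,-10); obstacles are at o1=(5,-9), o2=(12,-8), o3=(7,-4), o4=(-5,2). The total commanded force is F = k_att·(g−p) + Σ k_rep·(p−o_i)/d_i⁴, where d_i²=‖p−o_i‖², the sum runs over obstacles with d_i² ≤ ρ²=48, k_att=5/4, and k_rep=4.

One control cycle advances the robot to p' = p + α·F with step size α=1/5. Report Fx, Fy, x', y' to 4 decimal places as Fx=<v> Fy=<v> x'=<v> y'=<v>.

Fx=-6.2100 Fy=-12.5200 x'=-2.2420 y'=-2.5040

F_att = 5/4·(g−p) = 5/4·(-5,-10) = (-6.2500,-12.5000)
o1: d²=117 > ρ²=48 → inactive
o2: d²=233 > ρ²=48 → inactive
o3: d²=80 > ρ²=48 → inactive
o4: d²=20 ≤ ρ²=48; F_rep = 4·(4,-2)/20² = (0.0400,-0.0200)
F = F_att + ΣF_rep = (-6.2100,-12.5200)
p' = p + 1/5·F = (-2.2420,-2.5040)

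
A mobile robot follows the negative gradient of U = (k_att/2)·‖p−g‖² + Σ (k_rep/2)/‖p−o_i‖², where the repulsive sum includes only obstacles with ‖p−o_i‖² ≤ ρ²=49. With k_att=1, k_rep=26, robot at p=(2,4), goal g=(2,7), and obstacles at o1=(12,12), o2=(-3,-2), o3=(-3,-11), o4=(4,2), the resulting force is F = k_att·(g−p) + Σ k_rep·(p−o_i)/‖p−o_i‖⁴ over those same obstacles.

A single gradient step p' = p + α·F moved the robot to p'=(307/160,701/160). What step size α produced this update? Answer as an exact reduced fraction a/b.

α = 1/10

F_att = 1·(g−p) = 1·(0,3) = (0.0000,3.0000)
o1: d²=164 > ρ²=49 → inactive
o2: d²=61 > ρ²=49 → inactive
o3: d²=250 > ρ²=49 → inactive
o4: d²=8 ≤ ρ²=49; F_rep = 26·(-2,2)/8² = (-0.8125,0.8125)
F = F_att + ΣF_rep = (-0.8125,3.8125)
Δp = p'−p = (-0.0813,0.3812); α = Δx/Fx = (-13/160) / (-13/16) = 1/10
check: Δy/Fy = (61/160) / (61/16) = 1/10 ✓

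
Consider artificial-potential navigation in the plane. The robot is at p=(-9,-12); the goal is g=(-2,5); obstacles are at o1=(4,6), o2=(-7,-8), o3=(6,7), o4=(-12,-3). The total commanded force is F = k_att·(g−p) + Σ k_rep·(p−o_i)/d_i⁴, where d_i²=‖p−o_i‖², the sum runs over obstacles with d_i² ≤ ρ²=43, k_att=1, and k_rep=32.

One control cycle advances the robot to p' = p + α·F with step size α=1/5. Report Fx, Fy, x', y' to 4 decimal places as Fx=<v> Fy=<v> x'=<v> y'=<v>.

F_att = 1·(g−p) = 1·(7,17) = (7.0000,17.0000)
o1: d²=493 > ρ²=43 → inactive
o2: d²=20 ≤ ρ²=43; F_rep = 32·(-2,-4)/20² = (-0.1600,-0.3200)
o3: d²=586 > ρ²=43 → inactive
o4: d²=90 > ρ²=43 → inactive
F = F_att + ΣF_rep = (6.8400,16.6800)
p' = p + 1/5·F = (-7.6320,-8.6640)

Fx=6.8400 Fy=16.6800 x'=-7.6320 y'=-8.6640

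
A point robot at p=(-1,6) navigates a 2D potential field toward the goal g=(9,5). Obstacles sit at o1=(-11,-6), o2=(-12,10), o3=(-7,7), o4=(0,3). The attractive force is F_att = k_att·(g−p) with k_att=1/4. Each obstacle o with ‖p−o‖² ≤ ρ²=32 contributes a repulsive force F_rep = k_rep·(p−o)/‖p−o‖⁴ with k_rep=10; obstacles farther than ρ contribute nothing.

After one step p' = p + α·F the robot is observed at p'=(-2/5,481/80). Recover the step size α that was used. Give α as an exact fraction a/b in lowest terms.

F_att = 1/4·(g−p) = 1/4·(10,-1) = (2.5000,-0.2500)
o1: d²=244 > ρ²=32 → inactive
o2: d²=137 > ρ²=32 → inactive
o3: d²=37 > ρ²=32 → inactive
o4: d²=10 ≤ ρ²=32; F_rep = 10·(-1,3)/10² = (-0.1000,0.3000)
F = F_att + ΣF_rep = (2.4000,0.0500)
Δp = p'−p = (0.6000,0.0125); α = Δx/Fx = (3/5) / (12/5) = 1/4
check: Δy/Fy = (1/80) / (1/20) = 1/4 ✓

α = 1/4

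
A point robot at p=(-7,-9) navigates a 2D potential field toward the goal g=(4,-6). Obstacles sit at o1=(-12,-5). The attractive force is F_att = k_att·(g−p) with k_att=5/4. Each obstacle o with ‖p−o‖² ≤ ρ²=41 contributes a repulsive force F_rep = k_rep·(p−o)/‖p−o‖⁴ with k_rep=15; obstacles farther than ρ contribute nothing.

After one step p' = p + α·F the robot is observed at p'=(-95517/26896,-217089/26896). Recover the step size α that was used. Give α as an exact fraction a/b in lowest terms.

F_att = 5/4·(g−p) = 5/4·(11,3) = (13.7500,3.7500)
o1: d²=41 ≤ ρ²=41; F_rep = 15·(5,-4)/41² = (0.0446,-0.0357)
F = F_att + ΣF_rep = (13.7946,3.7143)
Δp = p'−p = (3.4487,0.9286); α = Δx/Fx = (92755/26896) / (92755/6724) = 1/4
check: Δy/Fy = (24975/26896) / (24975/6724) = 1/4 ✓

α = 1/4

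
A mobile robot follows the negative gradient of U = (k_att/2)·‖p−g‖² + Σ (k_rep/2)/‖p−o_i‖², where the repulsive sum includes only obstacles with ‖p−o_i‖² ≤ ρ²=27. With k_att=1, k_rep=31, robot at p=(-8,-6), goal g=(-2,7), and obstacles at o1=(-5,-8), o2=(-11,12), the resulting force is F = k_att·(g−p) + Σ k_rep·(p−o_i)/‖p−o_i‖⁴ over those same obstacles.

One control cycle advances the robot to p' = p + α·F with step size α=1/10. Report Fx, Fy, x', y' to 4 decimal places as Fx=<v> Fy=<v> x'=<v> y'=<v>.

Fx=5.4497 Fy=13.3669 x'=-7.4550 y'=-4.6633

F_att = 1·(g−p) = 1·(6,13) = (6.0000,13.0000)
o1: d²=13 ≤ ρ²=27; F_rep = 31·(-3,2)/13² = (-0.5503,0.3669)
o2: d²=333 > ρ²=27 → inactive
F = F_att + ΣF_rep = (5.4497,13.3669)
p' = p + 1/10·F = (-7.4550,-4.6633)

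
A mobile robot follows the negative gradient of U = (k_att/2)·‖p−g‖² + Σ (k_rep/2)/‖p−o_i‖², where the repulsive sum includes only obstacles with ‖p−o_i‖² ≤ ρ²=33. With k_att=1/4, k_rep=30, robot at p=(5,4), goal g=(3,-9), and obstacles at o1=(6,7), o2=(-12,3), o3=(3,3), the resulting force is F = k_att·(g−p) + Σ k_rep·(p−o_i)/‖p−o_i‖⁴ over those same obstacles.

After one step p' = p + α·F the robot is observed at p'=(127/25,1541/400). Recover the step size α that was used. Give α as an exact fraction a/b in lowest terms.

α = 1/20

F_att = 1/4·(g−p) = 1/4·(-2,-13) = (-0.5000,-3.2500)
o1: d²=10 ≤ ρ²=33; F_rep = 30·(-1,-3)/10² = (-0.3000,-0.9000)
o2: d²=290 > ρ²=33 → inactive
o3: d²=5 ≤ ρ²=33; F_rep = 30·(2,1)/5² = (2.4000,1.2000)
F = F_att + ΣF_rep = (1.6000,-2.9500)
Δp = p'−p = (0.0800,-0.1475); α = Δx/Fx = (2/25) / (8/5) = 1/20
check: Δy/Fy = (-59/400) / (-59/20) = 1/20 ✓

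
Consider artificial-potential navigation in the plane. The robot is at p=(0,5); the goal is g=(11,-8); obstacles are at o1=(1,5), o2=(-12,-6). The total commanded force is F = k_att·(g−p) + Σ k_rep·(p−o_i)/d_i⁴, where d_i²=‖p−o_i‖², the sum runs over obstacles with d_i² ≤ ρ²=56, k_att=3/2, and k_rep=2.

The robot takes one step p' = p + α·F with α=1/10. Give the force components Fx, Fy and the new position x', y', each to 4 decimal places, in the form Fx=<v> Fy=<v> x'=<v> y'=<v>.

Fx=14.5000 Fy=-19.5000 x'=1.4500 y'=3.0500

F_att = 3/2·(g−p) = 3/2·(11,-13) = (16.5000,-19.5000)
o1: d²=1 ≤ ρ²=56; F_rep = 2·(-1,0)/1² = (-2.0000,0.0000)
o2: d²=265 > ρ²=56 → inactive
F = F_att + ΣF_rep = (14.5000,-19.5000)
p' = p + 1/10·F = (1.4500,3.0500)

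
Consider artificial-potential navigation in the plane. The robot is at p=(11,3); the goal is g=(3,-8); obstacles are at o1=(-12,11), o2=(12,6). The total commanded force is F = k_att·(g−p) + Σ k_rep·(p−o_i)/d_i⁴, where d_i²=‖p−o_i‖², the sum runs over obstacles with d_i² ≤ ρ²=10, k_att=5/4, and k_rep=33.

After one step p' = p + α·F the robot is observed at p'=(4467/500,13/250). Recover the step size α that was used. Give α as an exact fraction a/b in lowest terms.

F_att = 5/4·(g−p) = 5/4·(-8,-11) = (-10.0000,-13.7500)
o1: d²=593 > ρ²=10 → inactive
o2: d²=10 ≤ ρ²=10; F_rep = 33·(-1,-3)/10² = (-0.3300,-0.9900)
F = F_att + ΣF_rep = (-10.3300,-14.7400)
Δp = p'−p = (-2.0660,-2.9480); α = Δx/Fx = (-1033/500) / (-1033/100) = 1/5
check: Δy/Fy = (-737/250) / (-737/50) = 1/5 ✓

α = 1/5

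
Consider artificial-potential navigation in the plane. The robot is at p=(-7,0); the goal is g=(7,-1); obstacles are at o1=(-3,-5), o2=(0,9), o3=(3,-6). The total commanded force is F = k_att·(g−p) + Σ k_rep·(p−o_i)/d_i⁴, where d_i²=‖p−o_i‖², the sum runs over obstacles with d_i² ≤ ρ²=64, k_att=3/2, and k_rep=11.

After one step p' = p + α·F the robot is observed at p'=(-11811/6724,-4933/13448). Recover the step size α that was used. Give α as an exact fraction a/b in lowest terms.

α = 1/4

F_att = 3/2·(g−p) = 3/2·(14,-1) = (21.0000,-1.5000)
o1: d²=41 ≤ ρ²=64; F_rep = 11·(-4,5)/41² = (-0.0262,0.0327)
o2: d²=130 > ρ²=64 → inactive
o3: d²=136 > ρ²=64 → inactive
F = F_att + ΣF_rep = (20.9738,-1.4673)
Δp = p'−p = (5.2435,-0.3668); α = Δx/Fx = (35257/6724) / (35257/1681) = 1/4
check: Δy/Fy = (-4933/13448) / (-4933/3362) = 1/4 ✓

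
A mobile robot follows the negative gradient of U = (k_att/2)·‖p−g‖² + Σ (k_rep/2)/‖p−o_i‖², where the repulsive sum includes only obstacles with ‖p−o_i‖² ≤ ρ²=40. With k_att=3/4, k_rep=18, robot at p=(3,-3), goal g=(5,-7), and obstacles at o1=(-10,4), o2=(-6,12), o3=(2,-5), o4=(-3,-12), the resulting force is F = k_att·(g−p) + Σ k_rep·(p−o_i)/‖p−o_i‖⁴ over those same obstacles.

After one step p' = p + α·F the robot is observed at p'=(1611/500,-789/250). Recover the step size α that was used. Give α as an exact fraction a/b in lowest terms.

α = 1/10

F_att = 3/4·(g−p) = 3/4·(2,-4) = (1.5000,-3.0000)
o1: d²=218 > ρ²=40 → inactive
o2: d²=306 > ρ²=40 → inactive
o3: d²=5 ≤ ρ²=40; F_rep = 18·(1,2)/5² = (0.7200,1.4400)
o4: d²=117 > ρ²=40 → inactive
F = F_att + ΣF_rep = (2.2200,-1.5600)
Δp = p'−p = (0.2220,-0.1560); α = Δx/Fx = (111/500) / (111/50) = 1/10
check: Δy/Fy = (-39/250) / (-39/25) = 1/10 ✓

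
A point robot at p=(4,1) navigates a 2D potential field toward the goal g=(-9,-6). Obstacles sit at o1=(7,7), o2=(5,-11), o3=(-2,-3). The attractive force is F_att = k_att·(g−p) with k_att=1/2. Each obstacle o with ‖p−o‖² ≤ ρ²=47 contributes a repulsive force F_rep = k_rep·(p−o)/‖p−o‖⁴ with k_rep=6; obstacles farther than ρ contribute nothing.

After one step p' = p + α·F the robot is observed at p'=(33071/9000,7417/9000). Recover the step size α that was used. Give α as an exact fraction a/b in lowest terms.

α = 1/20

F_att = 1/2·(g−p) = 1/2·(-13,-7) = (-6.5000,-3.5000)
o1: d²=45 ≤ ρ²=47; F_rep = 6·(-3,-6)/45² = (-0.0089,-0.0178)
o2: d²=145 > ρ²=47 → inactive
o3: d²=52 > ρ²=47 → inactive
F = F_att + ΣF_rep = (-6.5089,-3.5178)
Δp = p'−p = (-0.3254,-0.1759); α = Δx/Fx = (-2929/9000) / (-2929/450) = 1/20
check: Δy/Fy = (-1583/9000) / (-1583/450) = 1/20 ✓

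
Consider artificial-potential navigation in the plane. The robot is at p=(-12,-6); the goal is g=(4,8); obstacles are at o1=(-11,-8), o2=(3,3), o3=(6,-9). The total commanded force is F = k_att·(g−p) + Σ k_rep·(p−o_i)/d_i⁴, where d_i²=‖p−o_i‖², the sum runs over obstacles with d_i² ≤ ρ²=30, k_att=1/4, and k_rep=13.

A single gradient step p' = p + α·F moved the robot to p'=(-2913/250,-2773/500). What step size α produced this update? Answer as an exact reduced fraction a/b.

F_att = 1/4·(g−p) = 1/4·(16,14) = (4.0000,3.5000)
o1: d²=5 ≤ ρ²=30; F_rep = 13·(-1,2)/5² = (-0.5200,1.0400)
o2: d²=306 > ρ²=30 → inactive
o3: d²=333 > ρ²=30 → inactive
F = F_att + ΣF_rep = (3.4800,4.5400)
Δp = p'−p = (0.3480,0.4540); α = Δx/Fx = (87/250) / (87/25) = 1/10
check: Δy/Fy = (227/500) / (227/50) = 1/10 ✓

α = 1/10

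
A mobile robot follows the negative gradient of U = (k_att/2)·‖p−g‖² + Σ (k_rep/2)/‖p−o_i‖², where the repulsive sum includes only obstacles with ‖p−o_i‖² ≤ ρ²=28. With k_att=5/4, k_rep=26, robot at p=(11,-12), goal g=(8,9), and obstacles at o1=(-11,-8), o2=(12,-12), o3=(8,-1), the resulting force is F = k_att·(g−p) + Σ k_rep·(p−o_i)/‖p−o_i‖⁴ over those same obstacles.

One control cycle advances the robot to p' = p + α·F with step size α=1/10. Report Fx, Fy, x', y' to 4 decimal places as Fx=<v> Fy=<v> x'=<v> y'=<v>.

Fx=-29.7500 Fy=26.2500 x'=8.0250 y'=-9.3750

F_att = 5/4·(g−p) = 5/4·(-3,21) = (-3.7500,26.2500)
o1: d²=500 > ρ²=28 → inactive
o2: d²=1 ≤ ρ²=28; F_rep = 26·(-1,0)/1² = (-26.0000,0.0000)
o3: d²=130 > ρ²=28 → inactive
F = F_att + ΣF_rep = (-29.7500,26.2500)
p' = p + 1/10·F = (8.0250,-9.3750)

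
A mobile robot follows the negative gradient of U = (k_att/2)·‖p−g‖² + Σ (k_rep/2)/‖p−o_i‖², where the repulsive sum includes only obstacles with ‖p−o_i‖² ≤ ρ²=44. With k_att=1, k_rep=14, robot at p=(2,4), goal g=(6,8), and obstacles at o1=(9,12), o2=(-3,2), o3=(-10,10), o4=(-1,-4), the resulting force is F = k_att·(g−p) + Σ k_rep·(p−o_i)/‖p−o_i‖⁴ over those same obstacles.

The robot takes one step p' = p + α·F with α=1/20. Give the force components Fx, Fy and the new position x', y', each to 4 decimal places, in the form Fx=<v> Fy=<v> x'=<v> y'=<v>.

Fx=4.0832 Fy=4.0333 x'=2.2042 y'=4.2017

F_att = 1·(g−p) = 1·(4,4) = (4.0000,4.0000)
o1: d²=113 > ρ²=44 → inactive
o2: d²=29 ≤ ρ²=44; F_rep = 14·(5,2)/29² = (0.0832,0.0333)
o3: d²=180 > ρ²=44 → inactive
o4: d²=73 > ρ²=44 → inactive
F = F_att + ΣF_rep = (4.0832,4.0333)
p' = p + 1/20·F = (2.2042,4.2017)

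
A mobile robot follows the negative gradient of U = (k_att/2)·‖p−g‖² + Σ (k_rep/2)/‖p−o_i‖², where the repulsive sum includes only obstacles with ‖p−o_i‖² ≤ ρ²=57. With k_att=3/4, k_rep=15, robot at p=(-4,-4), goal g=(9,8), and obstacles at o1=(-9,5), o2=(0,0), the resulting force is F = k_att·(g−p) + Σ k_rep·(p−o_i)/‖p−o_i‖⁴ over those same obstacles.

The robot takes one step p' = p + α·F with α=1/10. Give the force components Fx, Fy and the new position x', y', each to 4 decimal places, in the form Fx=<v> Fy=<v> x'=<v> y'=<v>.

Fx=9.6914 Fy=8.9414 x'=-3.0309 y'=-3.1059

F_att = 3/4·(g−p) = 3/4·(13,12) = (9.7500,9.0000)
o1: d²=106 > ρ²=57 → inactive
o2: d²=32 ≤ ρ²=57; F_rep = 15·(-4,-4)/32² = (-0.0586,-0.0586)
F = F_att + ΣF_rep = (9.6914,8.9414)
p' = p + 1/10·F = (-3.0309,-3.1059)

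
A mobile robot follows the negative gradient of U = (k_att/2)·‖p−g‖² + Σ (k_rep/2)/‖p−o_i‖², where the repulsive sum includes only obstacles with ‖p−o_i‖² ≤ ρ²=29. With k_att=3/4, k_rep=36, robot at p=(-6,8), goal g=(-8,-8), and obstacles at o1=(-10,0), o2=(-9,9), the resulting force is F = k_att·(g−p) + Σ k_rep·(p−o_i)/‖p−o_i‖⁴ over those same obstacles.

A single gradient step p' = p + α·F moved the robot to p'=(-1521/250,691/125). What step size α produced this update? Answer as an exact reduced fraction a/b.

α = 1/5

F_att = 3/4·(g−p) = 3/4·(-2,-16) = (-1.5000,-12.0000)
o1: d²=80 > ρ²=29 → inactive
o2: d²=10 ≤ ρ²=29; F_rep = 36·(3,-1)/10² = (1.0800,-0.3600)
F = F_att + ΣF_rep = (-0.4200,-12.3600)
Δp = p'−p = (-0.0840,-2.4720); α = Δx/Fx = (-21/250) / (-21/50) = 1/5
check: Δy/Fy = (-309/125) / (-309/25) = 1/5 ✓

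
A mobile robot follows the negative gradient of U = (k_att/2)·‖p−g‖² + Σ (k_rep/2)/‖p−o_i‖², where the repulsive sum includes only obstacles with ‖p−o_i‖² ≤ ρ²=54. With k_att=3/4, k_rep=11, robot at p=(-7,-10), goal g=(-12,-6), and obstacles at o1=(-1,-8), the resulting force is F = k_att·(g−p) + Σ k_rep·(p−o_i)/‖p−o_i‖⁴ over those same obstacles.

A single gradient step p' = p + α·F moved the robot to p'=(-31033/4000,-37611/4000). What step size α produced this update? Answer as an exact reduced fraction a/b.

F_att = 3/4·(g−p) = 3/4·(-5,4) = (-3.7500,3.0000)
o1: d²=40 ≤ ρ²=54; F_rep = 11·(-6,-2)/40² = (-0.0413,-0.0138)
F = F_att + ΣF_rep = (-3.7912,2.9863)
Δp = p'−p = (-0.7582,0.5972); α = Δx/Fx = (-3033/4000) / (-3033/800) = 1/5
check: Δy/Fy = (2389/4000) / (2389/800) = 1/5 ✓

α = 1/5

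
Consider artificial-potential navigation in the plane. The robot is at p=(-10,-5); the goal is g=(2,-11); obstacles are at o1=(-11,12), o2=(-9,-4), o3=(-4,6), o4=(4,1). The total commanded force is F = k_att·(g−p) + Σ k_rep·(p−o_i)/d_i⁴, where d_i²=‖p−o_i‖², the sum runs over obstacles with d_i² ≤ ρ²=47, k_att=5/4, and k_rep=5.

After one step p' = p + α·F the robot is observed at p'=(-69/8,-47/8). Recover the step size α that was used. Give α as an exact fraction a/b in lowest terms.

F_att = 5/4·(g−p) = 5/4·(12,-6) = (15.0000,-7.5000)
o1: d²=290 > ρ²=47 → inactive
o2: d²=2 ≤ ρ²=47; F_rep = 5·(-1,-1)/2² = (-1.2500,-1.2500)
o3: d²=157 > ρ²=47 → inactive
o4: d²=232 > ρ²=47 → inactive
F = F_att + ΣF_rep = (13.7500,-8.7500)
Δp = p'−p = (1.3750,-0.8750); α = Δx/Fx = (11/8) / (55/4) = 1/10
check: Δy/Fy = (-7/8) / (-35/4) = 1/10 ✓

α = 1/10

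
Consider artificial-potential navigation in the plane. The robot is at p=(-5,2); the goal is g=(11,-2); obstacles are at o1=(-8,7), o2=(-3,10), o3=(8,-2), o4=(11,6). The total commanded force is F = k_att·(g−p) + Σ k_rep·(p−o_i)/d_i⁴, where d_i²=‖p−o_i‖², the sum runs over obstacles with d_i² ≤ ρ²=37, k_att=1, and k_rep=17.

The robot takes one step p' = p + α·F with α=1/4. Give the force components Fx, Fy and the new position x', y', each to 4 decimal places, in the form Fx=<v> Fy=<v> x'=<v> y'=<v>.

F_att = 1·(g−p) = 1·(16,-4) = (16.0000,-4.0000)
o1: d²=34 ≤ ρ²=37; F_rep = 17·(3,-5)/34² = (0.0441,-0.0735)
o2: d²=68 > ρ²=37 → inactive
o3: d²=185 > ρ²=37 → inactive
o4: d²=272 > ρ²=37 → inactive
F = F_att + ΣF_rep = (16.0441,-4.0735)
p' = p + 1/4·F = (-0.9890,0.9816)

Fx=16.0441 Fy=-4.0735 x'=-0.9890 y'=0.9816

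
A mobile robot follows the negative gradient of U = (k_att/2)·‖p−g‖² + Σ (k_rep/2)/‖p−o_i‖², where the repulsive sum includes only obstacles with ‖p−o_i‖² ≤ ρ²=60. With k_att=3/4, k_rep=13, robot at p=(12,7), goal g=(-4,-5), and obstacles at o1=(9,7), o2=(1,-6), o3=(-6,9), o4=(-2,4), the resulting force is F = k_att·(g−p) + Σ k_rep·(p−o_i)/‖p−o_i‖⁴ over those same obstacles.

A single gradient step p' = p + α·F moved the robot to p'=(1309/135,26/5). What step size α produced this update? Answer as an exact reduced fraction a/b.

α = 1/5

F_att = 3/4·(g−p) = 3/4·(-16,-12) = (-12.0000,-9.0000)
o1: d²=9 ≤ ρ²=60; F_rep = 13·(3,0)/9² = (0.4815,0.0000)
o2: d²=290 > ρ²=60 → inactive
o3: d²=328 > ρ²=60 → inactive
o4: d²=205 > ρ²=60 → inactive
F = F_att + ΣF_rep = (-11.5185,-9.0000)
Δp = p'−p = (-2.3037,-1.8000); α = Δx/Fx = (-311/135) / (-311/27) = 1/5
check: Δy/Fy = (-9/5) / (-9) = 1/5 ✓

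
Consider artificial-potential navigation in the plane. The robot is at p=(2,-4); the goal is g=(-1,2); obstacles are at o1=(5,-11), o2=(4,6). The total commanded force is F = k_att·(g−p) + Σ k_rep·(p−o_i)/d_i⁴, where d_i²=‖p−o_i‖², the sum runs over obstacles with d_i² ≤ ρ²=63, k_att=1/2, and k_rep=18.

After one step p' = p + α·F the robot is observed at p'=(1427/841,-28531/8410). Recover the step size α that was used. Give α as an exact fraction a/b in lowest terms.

α = 1/5

F_att = 1/2·(g−p) = 1/2·(-3,6) = (-1.5000,3.0000)
o1: d²=58 ≤ ρ²=63; F_rep = 18·(-3,7)/58² = (-0.0161,0.0375)
o2: d²=104 > ρ²=63 → inactive
F = F_att + ΣF_rep = (-1.5161,3.0375)
Δp = p'−p = (-0.3032,0.6075); α = Δx/Fx = (-255/841) / (-1275/841) = 1/5
check: Δy/Fy = (5109/8410) / (5109/1682) = 1/5 ✓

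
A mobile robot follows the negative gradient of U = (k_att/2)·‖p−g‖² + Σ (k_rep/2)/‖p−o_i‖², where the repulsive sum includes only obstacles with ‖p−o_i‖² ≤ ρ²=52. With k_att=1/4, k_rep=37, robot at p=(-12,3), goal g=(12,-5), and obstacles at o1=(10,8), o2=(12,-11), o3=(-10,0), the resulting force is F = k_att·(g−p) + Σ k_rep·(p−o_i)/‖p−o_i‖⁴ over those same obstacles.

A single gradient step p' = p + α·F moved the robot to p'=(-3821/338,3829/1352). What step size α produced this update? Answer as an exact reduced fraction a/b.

α = 1/8

F_att = 1/4·(g−p) = 1/4·(24,-8) = (6.0000,-2.0000)
o1: d²=509 > ρ²=52 → inactive
o2: d²=772 > ρ²=52 → inactive
o3: d²=13 ≤ ρ²=52; F_rep = 37·(-2,3)/13² = (-0.4379,0.6568)
F = F_att + ΣF_rep = (5.5621,-1.3432)
Δp = p'−p = (0.6953,-0.1679); α = Δx/Fx = (235/338) / (940/169) = 1/8
check: Δy/Fy = (-227/1352) / (-227/169) = 1/8 ✓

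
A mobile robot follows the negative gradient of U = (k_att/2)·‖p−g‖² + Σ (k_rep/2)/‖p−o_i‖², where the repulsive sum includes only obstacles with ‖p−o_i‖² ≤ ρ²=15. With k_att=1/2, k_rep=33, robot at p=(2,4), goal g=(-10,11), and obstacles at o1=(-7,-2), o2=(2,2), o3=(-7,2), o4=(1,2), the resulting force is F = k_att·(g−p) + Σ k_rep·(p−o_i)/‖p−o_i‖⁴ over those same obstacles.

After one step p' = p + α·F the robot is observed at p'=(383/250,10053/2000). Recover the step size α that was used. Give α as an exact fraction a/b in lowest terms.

α = 1/10

F_att = 1/2·(g−p) = 1/2·(-12,7) = (-6.0000,3.5000)
o1: d²=117 > ρ²=15 → inactive
o2: d²=4 ≤ ρ²=15; F_rep = 33·(0,2)/4² = (0.0000,4.1250)
o3: d²=85 > ρ²=15 → inactive
o4: d²=5 ≤ ρ²=15; F_rep = 33·(1,2)/5² = (1.3200,2.6400)
F = F_att + ΣF_rep = (-4.6800,10.2650)
Δp = p'−p = (-0.4680,1.0265); α = Δx/Fx = (-117/250) / (-117/25) = 1/10
check: Δy/Fy = (2053/2000) / (2053/200) = 1/10 ✓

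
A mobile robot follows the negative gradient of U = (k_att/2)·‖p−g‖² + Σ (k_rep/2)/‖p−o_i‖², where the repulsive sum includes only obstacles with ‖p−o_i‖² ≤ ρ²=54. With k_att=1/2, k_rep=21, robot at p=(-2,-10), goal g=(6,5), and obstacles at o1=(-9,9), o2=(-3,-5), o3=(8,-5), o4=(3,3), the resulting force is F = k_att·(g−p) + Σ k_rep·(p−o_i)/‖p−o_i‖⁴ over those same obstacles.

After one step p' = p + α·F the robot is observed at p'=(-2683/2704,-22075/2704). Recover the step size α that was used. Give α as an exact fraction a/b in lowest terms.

α = 1/4

F_att = 1/2·(g−p) = 1/2·(8,15) = (4.0000,7.5000)
o1: d²=410 > ρ²=54 → inactive
o2: d²=26 ≤ ρ²=54; F_rep = 21·(1,-5)/26² = (0.0311,-0.1553)
o3: d²=125 > ρ²=54 → inactive
o4: d²=194 > ρ²=54 → inactive
F = F_att + ΣF_rep = (4.0311,7.3447)
Δp = p'−p = (1.0078,1.8362); α = Δx/Fx = (2725/2704) / (2725/676) = 1/4
check: Δy/Fy = (4965/2704) / (4965/676) = 1/4 ✓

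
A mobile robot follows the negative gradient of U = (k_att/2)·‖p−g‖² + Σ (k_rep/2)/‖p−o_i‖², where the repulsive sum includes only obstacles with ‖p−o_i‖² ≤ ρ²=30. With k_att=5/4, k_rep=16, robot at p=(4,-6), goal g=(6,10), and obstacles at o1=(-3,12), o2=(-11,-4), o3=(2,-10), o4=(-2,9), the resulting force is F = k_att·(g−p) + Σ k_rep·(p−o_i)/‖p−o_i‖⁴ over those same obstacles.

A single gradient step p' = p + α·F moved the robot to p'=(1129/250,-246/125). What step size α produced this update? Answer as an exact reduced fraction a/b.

F_att = 5/4·(g−p) = 5/4·(2,16) = (2.5000,20.0000)
o1: d²=373 > ρ²=30 → inactive
o2: d²=229 > ρ²=30 → inactive
o3: d²=20 ≤ ρ²=30; F_rep = 16·(2,4)/20² = (0.0800,0.1600)
o4: d²=261 > ρ²=30 → inactive
F = F_att + ΣF_rep = (2.5800,20.1600)
Δp = p'−p = (0.5160,4.0320); α = Δx/Fx = (129/250) / (129/50) = 1/5
check: Δy/Fy = (504/125) / (504/25) = 1/5 ✓

α = 1/5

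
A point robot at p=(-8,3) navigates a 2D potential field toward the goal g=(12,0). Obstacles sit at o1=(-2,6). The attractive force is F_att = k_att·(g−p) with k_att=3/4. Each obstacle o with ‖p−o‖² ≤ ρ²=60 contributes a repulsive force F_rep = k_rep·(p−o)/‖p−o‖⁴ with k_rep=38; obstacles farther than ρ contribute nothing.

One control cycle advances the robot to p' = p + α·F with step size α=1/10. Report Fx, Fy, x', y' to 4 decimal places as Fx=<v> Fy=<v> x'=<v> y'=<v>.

Fx=14.8874 Fy=-2.3063 x'=-6.5113 y'=2.7694

F_att = 3/4·(g−p) = 3/4·(20,-3) = (15.0000,-2.2500)
o1: d²=45 ≤ ρ²=60; F_rep = 38·(-6,-3)/45² = (-0.1126,-0.0563)
F = F_att + ΣF_rep = (14.8874,-2.3063)
p' = p + 1/10·F = (-6.5113,2.7694)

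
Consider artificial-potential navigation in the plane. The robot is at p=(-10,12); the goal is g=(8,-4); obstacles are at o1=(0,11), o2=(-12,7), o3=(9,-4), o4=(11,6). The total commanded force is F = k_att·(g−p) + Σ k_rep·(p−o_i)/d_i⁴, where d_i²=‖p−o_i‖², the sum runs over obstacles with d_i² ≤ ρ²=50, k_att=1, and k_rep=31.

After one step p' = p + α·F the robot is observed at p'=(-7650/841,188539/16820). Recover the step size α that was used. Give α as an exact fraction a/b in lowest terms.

F_att = 1·(g−p) = 1·(18,-16) = (18.0000,-16.0000)
o1: d²=101 > ρ²=50 → inactive
o2: d²=29 ≤ ρ²=50; F_rep = 31·(2,5)/29² = (0.0737,0.1843)
o3: d²=617 > ρ²=50 → inactive
o4: d²=477 > ρ²=50 → inactive
F = F_att + ΣF_rep = (18.0737,-15.8157)
Δp = p'−p = (0.9037,-0.7908); α = Δx/Fx = (760/841) / (15200/841) = 1/20
check: Δy/Fy = (-13301/16820) / (-13301/841) = 1/20 ✓

α = 1/20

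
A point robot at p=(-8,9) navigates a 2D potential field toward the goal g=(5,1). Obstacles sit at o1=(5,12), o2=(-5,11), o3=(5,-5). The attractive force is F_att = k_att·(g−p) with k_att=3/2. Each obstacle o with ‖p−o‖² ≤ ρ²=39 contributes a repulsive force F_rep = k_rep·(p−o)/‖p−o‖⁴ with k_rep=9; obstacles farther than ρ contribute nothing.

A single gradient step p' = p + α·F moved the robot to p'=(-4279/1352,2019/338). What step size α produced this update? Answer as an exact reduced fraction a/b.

α = 1/4

F_att = 3/2·(g−p) = 3/2·(13,-8) = (19.5000,-12.0000)
o1: d²=178 > ρ²=39 → inactive
o2: d²=13 ≤ ρ²=39; F_rep = 9·(-3,-2)/13² = (-0.1598,-0.1065)
o3: d²=365 > ρ²=39 → inactive
F = F_att + ΣF_rep = (19.3402,-12.1065)
Δp = p'−p = (4.8351,-3.0266); α = Δx/Fx = (6537/1352) / (6537/338) = 1/4
check: Δy/Fy = (-1023/338) / (-2046/169) = 1/4 ✓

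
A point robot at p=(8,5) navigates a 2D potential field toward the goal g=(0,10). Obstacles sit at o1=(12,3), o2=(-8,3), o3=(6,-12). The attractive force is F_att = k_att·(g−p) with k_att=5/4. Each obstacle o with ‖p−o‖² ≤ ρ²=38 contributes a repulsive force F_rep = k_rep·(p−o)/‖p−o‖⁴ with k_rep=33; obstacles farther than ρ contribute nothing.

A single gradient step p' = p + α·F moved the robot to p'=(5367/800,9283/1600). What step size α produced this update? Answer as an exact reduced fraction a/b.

α = 1/8

F_att = 5/4·(g−p) = 5/4·(-8,5) = (-10.0000,6.2500)
o1: d²=20 ≤ ρ²=38; F_rep = 33·(-4,2)/20² = (-0.3300,0.1650)
o2: d²=260 > ρ²=38 → inactive
o3: d²=293 > ρ²=38 → inactive
F = F_att + ΣF_rep = (-10.3300,6.4150)
Δp = p'−p = (-1.2913,0.8019); α = Δx/Fx = (-1033/800) / (-1033/100) = 1/8
check: Δy/Fy = (1283/1600) / (1283/200) = 1/8 ✓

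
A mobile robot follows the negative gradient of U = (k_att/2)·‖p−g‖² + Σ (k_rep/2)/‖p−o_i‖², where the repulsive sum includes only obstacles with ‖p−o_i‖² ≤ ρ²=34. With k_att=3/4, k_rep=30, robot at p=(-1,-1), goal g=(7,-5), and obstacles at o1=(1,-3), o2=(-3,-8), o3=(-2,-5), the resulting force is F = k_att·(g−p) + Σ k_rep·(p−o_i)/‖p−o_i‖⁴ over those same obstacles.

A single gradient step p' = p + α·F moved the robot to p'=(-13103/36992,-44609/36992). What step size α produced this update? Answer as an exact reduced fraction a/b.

F_att = 3/4·(g−p) = 3/4·(8,-4) = (6.0000,-3.0000)
o1: d²=8 ≤ ρ²=34; F_rep = 30·(-2,2)/8² = (-0.9375,0.9375)
o2: d²=53 > ρ²=34 → inactive
o3: d²=17 ≤ ρ²=34; F_rep = 30·(1,4)/17² = (0.1038,0.4152)
F = F_att + ΣF_rep = (5.1663,-1.6473)
Δp = p'−p = (0.6458,-0.2059); α = Δx/Fx = (23889/36992) / (23889/4624) = 1/8
check: Δy/Fy = (-7617/36992) / (-7617/4624) = 1/8 ✓

α = 1/8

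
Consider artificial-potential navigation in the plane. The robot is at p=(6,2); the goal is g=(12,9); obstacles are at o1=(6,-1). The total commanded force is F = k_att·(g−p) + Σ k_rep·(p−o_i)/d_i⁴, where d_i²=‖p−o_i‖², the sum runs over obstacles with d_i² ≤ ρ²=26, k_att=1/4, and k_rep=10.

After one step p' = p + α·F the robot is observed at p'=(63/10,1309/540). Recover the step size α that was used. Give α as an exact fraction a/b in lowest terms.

α = 1/5

F_att = 1/4·(g−p) = 1/4·(6,7) = (1.5000,1.7500)
o1: d²=9 ≤ ρ²=26; F_rep = 10·(0,3)/9² = (0.0000,0.3704)
F = F_att + ΣF_rep = (1.5000,2.1204)
Δp = p'−p = (0.3000,0.4241); α = Δx/Fx = (3/10) / (3/2) = 1/5
check: Δy/Fy = (229/540) / (229/108) = 1/5 ✓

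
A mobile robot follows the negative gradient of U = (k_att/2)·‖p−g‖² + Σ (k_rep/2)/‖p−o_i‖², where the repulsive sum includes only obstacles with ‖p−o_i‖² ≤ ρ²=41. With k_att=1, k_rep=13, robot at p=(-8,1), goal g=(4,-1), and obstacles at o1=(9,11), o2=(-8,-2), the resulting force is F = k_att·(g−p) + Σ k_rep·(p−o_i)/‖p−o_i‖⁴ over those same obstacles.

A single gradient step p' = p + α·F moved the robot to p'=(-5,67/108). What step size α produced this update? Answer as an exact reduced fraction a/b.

F_att = 1·(g−p) = 1·(12,-2) = (12.0000,-2.0000)
o1: d²=389 > ρ²=41 → inactive
o2: d²=9 ≤ ρ²=41; F_rep = 13·(0,3)/9² = (0.0000,0.4815)
F = F_att + ΣF_rep = (12.0000,-1.5185)
Δp = p'−p = (3.0000,-0.3796); α = Δx/Fx = (3) / (12) = 1/4
check: Δy/Fy = (-41/108) / (-41/27) = 1/4 ✓

α = 1/4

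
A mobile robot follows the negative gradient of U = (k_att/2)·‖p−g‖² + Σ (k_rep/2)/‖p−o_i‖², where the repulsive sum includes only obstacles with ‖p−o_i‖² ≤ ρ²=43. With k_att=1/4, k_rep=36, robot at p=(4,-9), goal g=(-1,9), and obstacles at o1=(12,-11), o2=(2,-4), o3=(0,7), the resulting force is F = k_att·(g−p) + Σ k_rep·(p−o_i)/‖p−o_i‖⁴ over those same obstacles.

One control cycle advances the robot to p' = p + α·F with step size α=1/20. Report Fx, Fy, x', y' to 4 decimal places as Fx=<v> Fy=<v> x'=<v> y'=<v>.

F_att = 1/4·(g−p) = 1/4·(-5,18) = (-1.2500,4.5000)
o1: d²=68 > ρ²=43 → inactive
o2: d²=29 ≤ ρ²=43; F_rep = 36·(2,-5)/29² = (0.0856,-0.2140)
o3: d²=272 > ρ²=43 → inactive
F = F_att + ΣF_rep = (-1.1644,4.2860)
p' = p + 1/20·F = (3.9418,-8.7857)

Fx=-1.1644 Fy=4.2860 x'=3.9418 y'=-8.7857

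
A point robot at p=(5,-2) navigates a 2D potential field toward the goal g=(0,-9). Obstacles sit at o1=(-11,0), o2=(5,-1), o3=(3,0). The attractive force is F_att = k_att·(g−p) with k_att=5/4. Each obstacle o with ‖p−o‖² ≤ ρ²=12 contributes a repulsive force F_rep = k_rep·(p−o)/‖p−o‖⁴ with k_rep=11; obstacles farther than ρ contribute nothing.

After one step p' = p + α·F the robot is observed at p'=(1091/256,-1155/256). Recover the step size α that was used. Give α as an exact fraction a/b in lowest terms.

F_att = 5/4·(g−p) = 5/4·(-5,-7) = (-6.2500,-8.7500)
o1: d²=260 > ρ²=12 → inactive
o2: d²=1 ≤ ρ²=12; F_rep = 11·(0,-1)/1² = (0.0000,-11.0000)
o3: d²=8 ≤ ρ²=12; F_rep = 11·(2,-2)/8² = (0.3438,-0.3438)
F = F_att + ΣF_rep = (-5.9062,-20.0938)
Δp = p'−p = (-0.7383,-2.5117); α = Δx/Fx = (-189/256) / (-189/32) = 1/8
check: Δy/Fy = (-643/256) / (-643/32) = 1/8 ✓

α = 1/8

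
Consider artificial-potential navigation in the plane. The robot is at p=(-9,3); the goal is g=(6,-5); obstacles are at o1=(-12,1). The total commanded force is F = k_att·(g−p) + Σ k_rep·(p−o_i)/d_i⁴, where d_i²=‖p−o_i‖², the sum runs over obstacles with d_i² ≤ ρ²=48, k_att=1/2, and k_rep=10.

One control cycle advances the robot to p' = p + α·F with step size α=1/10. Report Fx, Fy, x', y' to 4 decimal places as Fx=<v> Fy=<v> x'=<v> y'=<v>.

Fx=7.6775 Fy=-3.8817 x'=-8.2322 y'=2.6118

F_att = 1/2·(g−p) = 1/2·(15,-8) = (7.5000,-4.0000)
o1: d²=13 ≤ ρ²=48; F_rep = 10·(3,2)/13² = (0.1775,0.1183)
F = F_att + ΣF_rep = (7.6775,-3.8817)
p' = p + 1/10·F = (-8.2322,2.6118)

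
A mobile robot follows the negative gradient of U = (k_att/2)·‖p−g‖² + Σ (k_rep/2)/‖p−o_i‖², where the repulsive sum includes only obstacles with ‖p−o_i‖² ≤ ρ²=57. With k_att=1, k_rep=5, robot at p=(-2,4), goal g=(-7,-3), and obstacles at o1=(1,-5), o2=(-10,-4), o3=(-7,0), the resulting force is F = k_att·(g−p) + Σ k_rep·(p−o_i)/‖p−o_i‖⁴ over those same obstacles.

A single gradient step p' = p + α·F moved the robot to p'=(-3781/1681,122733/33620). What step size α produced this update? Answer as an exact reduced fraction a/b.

α = 1/20

F_att = 1·(g−p) = 1·(-5,-7) = (-5.0000,-7.0000)
o1: d²=90 > ρ²=57 → inactive
o2: d²=128 > ρ²=57 → inactive
o3: d²=41 ≤ ρ²=57; F_rep = 5·(5,4)/41² = (0.0149,0.0119)
F = F_att + ΣF_rep = (-4.9851,-6.9881)
Δp = p'−p = (-0.2493,-0.3494); α = Δx/Fx = (-419/1681) / (-8380/1681) = 1/20
check: Δy/Fy = (-11747/33620) / (-11747/1681) = 1/20 ✓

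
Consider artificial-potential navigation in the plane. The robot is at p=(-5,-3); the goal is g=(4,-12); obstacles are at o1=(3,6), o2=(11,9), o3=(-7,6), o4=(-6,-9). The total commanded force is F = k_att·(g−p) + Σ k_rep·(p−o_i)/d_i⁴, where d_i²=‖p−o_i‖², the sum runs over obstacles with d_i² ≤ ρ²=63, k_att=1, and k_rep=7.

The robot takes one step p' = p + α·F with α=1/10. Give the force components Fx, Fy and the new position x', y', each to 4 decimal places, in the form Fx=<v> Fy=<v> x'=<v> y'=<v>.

Fx=9.0051 Fy=-8.9693 x'=-4.0995 y'=-3.8969

F_att = 1·(g−p) = 1·(9,-9) = (9.0000,-9.0000)
o1: d²=145 > ρ²=63 → inactive
o2: d²=400 > ρ²=63 → inactive
o3: d²=85 > ρ²=63 → inactive
o4: d²=37 ≤ ρ²=63; F_rep = 7·(1,6)/37² = (0.0051,0.0307)
F = F_att + ΣF_rep = (9.0051,-8.9693)
p' = p + 1/10·F = (-4.0995,-3.8969)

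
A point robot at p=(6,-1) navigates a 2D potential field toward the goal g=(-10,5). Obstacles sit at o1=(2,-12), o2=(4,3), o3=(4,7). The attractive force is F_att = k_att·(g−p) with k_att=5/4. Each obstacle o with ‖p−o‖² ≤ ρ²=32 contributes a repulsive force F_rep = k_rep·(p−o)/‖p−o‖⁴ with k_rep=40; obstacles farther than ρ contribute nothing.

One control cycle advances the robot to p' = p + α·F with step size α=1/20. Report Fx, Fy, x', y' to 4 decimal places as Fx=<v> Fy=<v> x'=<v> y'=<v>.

Fx=-19.8000 Fy=7.1000 x'=5.0100 y'=-0.6450

F_att = 5/4·(g−p) = 5/4·(-16,6) = (-20.0000,7.5000)
o1: d²=137 > ρ²=32 → inactive
o2: d²=20 ≤ ρ²=32; F_rep = 40·(2,-4)/20² = (0.2000,-0.4000)
o3: d²=68 > ρ²=32 → inactive
F = F_att + ΣF_rep = (-19.8000,7.1000)
p' = p + 1/20·F = (5.0100,-0.6450)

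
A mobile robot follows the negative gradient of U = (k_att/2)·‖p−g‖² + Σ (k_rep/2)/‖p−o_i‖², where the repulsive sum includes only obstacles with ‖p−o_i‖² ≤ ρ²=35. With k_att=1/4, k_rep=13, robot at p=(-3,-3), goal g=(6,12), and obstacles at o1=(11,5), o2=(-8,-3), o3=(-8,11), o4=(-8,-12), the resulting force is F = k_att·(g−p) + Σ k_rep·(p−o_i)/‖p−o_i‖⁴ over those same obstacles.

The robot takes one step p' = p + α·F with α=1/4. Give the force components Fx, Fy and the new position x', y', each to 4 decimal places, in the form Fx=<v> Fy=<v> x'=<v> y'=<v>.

Fx=2.3540 Fy=3.7500 x'=-2.4115 y'=-2.0625

F_att = 1/4·(g−p) = 1/4·(9,15) = (2.2500,3.7500)
o1: d²=260 > ρ²=35 → inactive
o2: d²=25 ≤ ρ²=35; F_rep = 13·(5,0)/25² = (0.1040,0.0000)
o3: d²=221 > ρ²=35 → inactive
o4: d²=106 > ρ²=35 → inactive
F = F_att + ΣF_rep = (2.3540,3.7500)
p' = p + 1/4·F = (-2.4115,-2.0625)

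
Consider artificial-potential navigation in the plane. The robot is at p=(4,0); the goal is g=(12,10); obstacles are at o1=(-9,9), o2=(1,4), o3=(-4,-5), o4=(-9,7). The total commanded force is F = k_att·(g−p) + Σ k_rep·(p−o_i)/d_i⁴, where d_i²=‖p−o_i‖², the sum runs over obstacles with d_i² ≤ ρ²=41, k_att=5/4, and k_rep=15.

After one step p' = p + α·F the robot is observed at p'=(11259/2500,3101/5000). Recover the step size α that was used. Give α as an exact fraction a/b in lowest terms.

F_att = 5/4·(g−p) = 5/4·(8,10) = (10.0000,12.5000)
o1: d²=250 > ρ²=41 → inactive
o2: d²=25 ≤ ρ²=41; F_rep = 15·(3,-4)/25² = (0.0720,-0.0960)
o3: d²=89 > ρ²=41 → inactive
o4: d²=218 > ρ²=41 → inactive
F = F_att + ΣF_rep = (10.0720,12.4040)
Δp = p'−p = (0.5036,0.6202); α = Δx/Fx = (1259/2500) / (1259/125) = 1/20
check: Δy/Fy = (3101/5000) / (3101/250) = 1/20 ✓

α = 1/20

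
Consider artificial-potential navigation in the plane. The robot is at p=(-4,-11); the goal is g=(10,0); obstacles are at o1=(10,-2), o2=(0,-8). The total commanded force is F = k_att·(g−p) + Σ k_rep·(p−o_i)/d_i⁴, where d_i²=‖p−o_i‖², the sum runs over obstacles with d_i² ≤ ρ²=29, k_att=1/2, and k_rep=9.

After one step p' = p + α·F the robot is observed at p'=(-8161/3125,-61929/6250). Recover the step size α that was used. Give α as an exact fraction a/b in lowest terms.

F_att = 1/2·(g−p) = 1/2·(14,11) = (7.0000,5.5000)
o1: d²=277 > ρ²=29 → inactive
o2: d²=25 ≤ ρ²=29; F_rep = 9·(-4,-3)/25² = (-0.0576,-0.0432)
F = F_att + ΣF_rep = (6.9424,5.4568)
Δp = p'−p = (1.3885,1.0914); α = Δx/Fx = (4339/3125) / (4339/625) = 1/5
check: Δy/Fy = (6821/6250) / (6821/1250) = 1/5 ✓

α = 1/5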